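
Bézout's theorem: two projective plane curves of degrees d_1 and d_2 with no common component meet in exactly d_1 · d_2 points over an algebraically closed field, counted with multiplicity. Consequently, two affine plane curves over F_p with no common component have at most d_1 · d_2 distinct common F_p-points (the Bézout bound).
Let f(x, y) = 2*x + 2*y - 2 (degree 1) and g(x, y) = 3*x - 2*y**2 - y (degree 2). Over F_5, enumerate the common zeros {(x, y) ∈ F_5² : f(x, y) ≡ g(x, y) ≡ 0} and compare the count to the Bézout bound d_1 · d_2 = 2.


Common zeros: {(2, 4)}; count = 1; Bézout bound = 2.

deg(f) = 1, deg(g) = 2, so Bézout bound = 2.
Scan x ∈ F_5. For each x, list the y ∈ F_5 with f(x, y) ≡ 0 and those with g(x, y) ≡ 0 (mod 5); the common zeros in that column are the intersection.
  x = 0: f ≡ 0 at y ∈ {1}; g ≡ 0 at y ∈ {0, 2}; common: ∅.
  x = 1: f ≡ 0 at y ∈ {0}; g ≡ 0 at y ∈ {1}; common: ∅.
  x = 2: f ≡ 0 at y ∈ {4}; g ≡ 0 at y ∈ {3, 4}; common: {4}.
  x = 3: f ≡ 0 at y ∈ {3}; g ≡ 0 at y ∈ ∅; common: ∅.
  x = 4: f ≡ 0 at y ∈ {2}; g ≡ 0 at y ∈ ∅; common: ∅.
Collecting: common zeros = {(2, 4)}, so the count is 1.
Comparison with the Bézout bound: 1 ≤ 2 = deg(f)·deg(g), as expected for curves with no common component (the affine F_5-count falls short of the bound because intersections may lie at infinity, over extension fields, or carry multiplicity).


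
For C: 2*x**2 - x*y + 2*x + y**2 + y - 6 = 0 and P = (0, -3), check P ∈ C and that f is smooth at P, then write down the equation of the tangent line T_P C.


Tangent line at P: 5*x - 5*y - 15 = 0.

Step 1: f(0, -3) = 0, so P lies on C.
Step 2: partial derivatives
  f_x(x, y) = 4*x - y + 2, f_y(x, y) = -x + 2*y + 1.
  f_x(P) = 5, f_y(P) = -5 (gradient nonzero, so P is smooth).
Step 3: tangent line at P: 5·(x − 0) + -5·(y − -3) = 0.
Expanding: 5*x - 5*y - 15 = 0.


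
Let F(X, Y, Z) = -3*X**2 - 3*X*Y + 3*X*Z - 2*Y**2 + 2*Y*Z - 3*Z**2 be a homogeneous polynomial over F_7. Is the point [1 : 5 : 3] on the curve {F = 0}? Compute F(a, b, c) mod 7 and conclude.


F(1,5,3) ≡ 0 (mod 7); P is on the curve.

Evaluate F(1, 5, 3) term-by-term (mod 7).
  -3*X**2 ↦ -3·1·1·1 = -3
  -3*X*Y ↦ -3·1·5·1 = -15
  3*X*Z ↦ 3·1·1·3 = 9
  -2*Y**2 ↦ -2·1·25·1 = -50
  2*Y*Z ↦ 2·1·5·3 = 30
  -3*Z**2 ↦ -3·1·1·9 = -27
Sum: F(1, 5, 3) = (-3) + (-15) + (9) + (-50) + (30) + (-27) = -56.
Reducing mod 7: -56 ≡ 0 (mod 7).
Since F(a, b, c) ≡ 0 (mod 7), P lies on the curve.


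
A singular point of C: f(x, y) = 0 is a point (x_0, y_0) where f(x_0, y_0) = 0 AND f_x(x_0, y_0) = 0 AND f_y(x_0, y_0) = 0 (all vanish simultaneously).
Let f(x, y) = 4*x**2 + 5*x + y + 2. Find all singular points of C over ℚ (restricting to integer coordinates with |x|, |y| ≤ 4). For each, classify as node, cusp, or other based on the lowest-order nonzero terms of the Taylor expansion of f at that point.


No singular points in the scanned grid; C is smooth there.

Compute partial derivatives:
  f_x = 8*x + 5.
  f_y = 1.
f_y = 1 is a nonzero constant, so f_y never vanishes: no point (x, y) can satisfy f = f_x = f_y = 0. In particular no (x, y) ∈ {−4, ..., 4}² is singular; the curve is smooth.


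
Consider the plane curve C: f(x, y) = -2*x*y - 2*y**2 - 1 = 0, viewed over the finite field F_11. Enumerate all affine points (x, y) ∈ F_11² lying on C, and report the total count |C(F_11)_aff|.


Affine F_11-points: {(0, 4), (0, 7), (4, 1), (4, 6), (5, 8), (5, 9), (6, 2), (6, 3), (7, 5), (7, 10)}; count = 10.

For each of the 121 pairs (x, y) ∈ F_11², evaluate f(x, y) mod 11. Record the zeros.
  x = 0: [0↦10, 1↦8, 2↦2, 3↦3, 4↦0, 5↦4, 6↦4, 7↦0, 8↦3, 9↦2, 10↦8]  zeros at y ∈ {4, 7}
  x = 1: [0↦10, 1↦6, 2↦9, 3↦8, 4↦3, 5↦5, 6↦3, 7↦8, 8↦9, 9↦6, 10↦10]  zeros at y ∈ ∅
  x = 2: [0↦10, 1↦4, 2↦5, 3↦2, 4↦6, 5↦6, 6↦2, 7↦5, 8↦4, 9↦10, 10↦1]  zeros at y ∈ ∅
  x = 3: [0↦10, 1↦2, 2↦1, 3↦7, 4↦9, 5↦7, 6↦1, 7↦2, 8↦10, 9↦3, 10↦3]  zeros at y ∈ ∅
  x = 4: [0↦10, 1↦0, 2↦8, 3↦1, 4↦1, 5↦8, 6↦0, 7↦10, 8↦5, 9↦7, 10↦5]  zeros at y ∈ {1, 6}
  x = 5: [0↦10, 1↦9, 2↦4, 3↦6, 4↦4, 5↦9, 6↦10, 7↦7, 8↦0, 9↦0, 10↦7]  zeros at y ∈ {8, 9}
  x = 6: [0↦10, 1↦7, 2↦0, 3↦0, 4↦7, 5↦10, 6↦9, 7↦4, 8↦6, 9↦4, 10↦9]  zeros at y ∈ {2, 3}
  x = 7: [0↦10, 1↦5, 2↦7, 3↦5, 4↦10, 5↦0, 6↦8, 7↦1, 8↦1, 9↦8, 10↦0]  zeros at y ∈ {5, 10}
  x = 8: [0↦10, 1↦3, 2↦3, 3↦10, 4↦2, 5↦1, 6↦7, 7↦9, 8↦7, 9↦1, 10↦2]  zeros at y ∈ ∅
  x = 9: [0↦10, 1↦1, 2↦10, 3↦4, 4↦5, 5↦2, 6↦6, 7↦6, 8↦2, 9↦5, 10↦4]  zeros at y ∈ ∅
  x = 10: [0↦10, 1↦10, 2↦6, 3↦9, 4↦8, 5↦3, 6↦5, 7↦3, 8↦8, 9↦9, 10↦6]  zeros at y ∈ ∅
Collecting zeros: affine points = {(0, 4), (0, 7), (4, 1), (4, 6), (5, 8), (5, 9), (6, 2), (6, 3), (7, 5), (7, 10)}.
Total count |C(F_11)_aff| = 10.


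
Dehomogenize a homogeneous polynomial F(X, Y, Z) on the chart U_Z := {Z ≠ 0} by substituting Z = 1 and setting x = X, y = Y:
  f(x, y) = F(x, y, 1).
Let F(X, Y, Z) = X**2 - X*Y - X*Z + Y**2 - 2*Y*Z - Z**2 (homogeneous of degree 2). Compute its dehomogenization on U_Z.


f(x, y) = x**2 - x*y - x + y**2 - 2*y - 1

On U_Z we set Z = 1. Each monomial c·X^i·Y^j·Z^k in F becomes c·x^i·y^j·1^k = c·x^i·y^j.
Substituting Z = 1: F(X, Y, 1) = x**2 - x*y - x + y**2 - 2*y - 1.
Note: deg(f) ≤ deg(F) = 2; strict inequality happens when F is divisible by Z (lost terms).


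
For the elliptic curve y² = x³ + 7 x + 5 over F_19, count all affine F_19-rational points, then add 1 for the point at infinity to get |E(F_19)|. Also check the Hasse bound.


Affine points = {(0, 9), (0, 10), (6, 4), (6, 15), (7, 6), (7, 13), (10, 7), (10, 12), (11, 8), (11, 11), (14, 4), (14, 15), (18, 4), (18, 15)}; affine count = 14; |E(F_19)| = 15.

Discriminant check: Δ ∝ 4a³ + 27b² = 4·7³ + 27·5² = 4·343 + 27·25 ≡ 14 (mod 19). Nonzero ⇒ E is nonsingular.
For each x ∈ F_19, compute rhs = x³ + 7·x + 5 mod 19, then count y ∈ F_19 with y² ≡ rhs.
  x = 0: rhs = 5, matching y values: 9, 10 (2 points).
  x = 1: rhs = 13, matching y values: none (0 points).
  x = 2: rhs = 8, matching y values: none (0 points).
  x = 3: rhs = 15, matching y values: none (0 points).
  x = 4: rhs = 2, matching y values: none (0 points).
  x = 5: rhs = 13, matching y values: none (0 points).
  x = 6: rhs = 16, matching y values: 4, 15 (2 points).
  x = 7: rhs = 17, matching y values: 6, 13 (2 points).
  x = 8: rhs = 3, matching y values: none (0 points).
  x = 9: rhs = 18, matching y values: none (0 points).
  x = 10: rhs = 11, matching y values: 7, 12 (2 points).
  x = 11: rhs = 7, matching y values: 8, 11 (2 points).
  x = 12: rhs = 12, matching y values: none (0 points).
  x = 13: rhs = 13, matching y values: none (0 points).
  x = 14: rhs = 16, matching y values: 4, 15 (2 points).
  x = 15: rhs = 8, matching y values: none (0 points).
  x = 16: rhs = 14, matching y values: none (0 points).
  x = 17: rhs = 2, matching y values: none (0 points).
  x = 18: rhs = 16, matching y values: 4, 15 (2 points).
Total affine count: 14.
Full point count |E(F_19)| = 14 + 1 = 15.
Hasse bound: |15 − (19+1)| = |-5| = 5 ≤ 2√19 ≈ 8.7178 ✓.


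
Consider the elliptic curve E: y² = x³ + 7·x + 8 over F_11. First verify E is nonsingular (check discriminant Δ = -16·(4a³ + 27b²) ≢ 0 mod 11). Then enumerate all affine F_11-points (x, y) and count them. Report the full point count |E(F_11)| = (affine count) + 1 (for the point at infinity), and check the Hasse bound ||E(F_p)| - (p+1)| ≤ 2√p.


Affine points = {(1, 4), (1, 7), (3, 1), (3, 10), (4, 1), (4, 10), (5, 5), (5, 6), (7, 2), (7, 9), (8, 2), (8, 9), (10, 0)}; affine count = 13; |E(F_11)| = 14.

Discriminant check: Δ ∝ 4a³ + 27b² = 4·7³ + 27·8² = 4·343 + 27·64 ≡ 9 (mod 11). Nonzero ⇒ E is nonsingular.
For each x ∈ F_11, compute rhs = x³ + 7·x + 8 mod 11, then count y ∈ F_11 with y² ≡ rhs.
  x = 0: rhs = 8, matching y values: none (0 points).
  x = 1: rhs = 5, matching y values: 4, 7 (2 points).
  x = 2: rhs = 8, matching y values: none (0 points).
  x = 3: rhs = 1, matching y values: 1, 10 (2 points).
  x = 4: rhs = 1, matching y values: 1, 10 (2 points).
  x = 5: rhs = 3, matching y values: 5, 6 (2 points).
  x = 6: rhs = 2, matching y values: none (0 points).
  x = 7: rhs = 4, matching y values: 2, 9 (2 points).
  x = 8: rhs = 4, matching y values: 2, 9 (2 points).
  x = 9: rhs = 8, matching y values: none (0 points).
  x = 10: rhs = 0, matching y values: 0 (1 points).
Total affine count: 13.
Full point count |E(F_11)| = 13 + 1 = 14.
Hasse bound: |14 − (11+1)| = |2| = 2 ≤ 2√11 ≈ 6.6332 ✓.


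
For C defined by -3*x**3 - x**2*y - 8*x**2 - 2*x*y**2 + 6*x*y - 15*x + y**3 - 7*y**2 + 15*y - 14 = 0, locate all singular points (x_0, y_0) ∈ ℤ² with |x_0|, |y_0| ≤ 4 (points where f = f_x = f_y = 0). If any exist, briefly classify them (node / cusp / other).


Singular points: {(-1, 2)}; classification: node.

Compute partial derivatives:
  f_x = -9*x**2 - 2*x*y - 16*x - 2*y**2 + 6*y - 15.
  f_y = -x**2 - 4*x*y + 6*x + 3*y**2 - 14*y + 15.
Scan x_0 ∈ {−4, ..., 4}. For each x_0, f_y(x_0, y) is a polynomial in y; find its integer roots y ∈ {−4, ..., 4}, then test f_x and f at those candidates.
  x = -4: f_y(-4, y) = 3*y**2 + 2*y - 25; no integer root y with |y| ≤ 4.
  x = -3: f_y(-3, y) = 3*y**2 - 2*y - 12; no integer root y with |y| ≤ 4.
  x = -2: f_y(-2, y) = 3*y**2 - 6*y - 1; no integer root y with |y| ≤ 4.
  x = -1: f_y(-1, y) = 3*y**2 - 10*y + 8; vanishes at y ∈ {2}. (-1, 2): f_x = 0, f = 0 — SINGULAR.
  x = 0: f_y(0, y) = 3*y**2 - 14*y + 15; vanishes at y ∈ {3}. (0, 3): f_x = -15 ≠ 0.
  x = 1: f_y(1, y) = 3*y**2 - 18*y + 20; no integer root y with |y| ≤ 4.
  x = 2: f_y(2, y) = 3*y**2 - 22*y + 23; no integer root y with |y| ≤ 4.
  x = 3: f_y(3, y) = 3*y**2 - 26*y + 24; no integer root y with |y| ≤ 4.
  x = 4: f_y(4, y) = 3*y**2 - 30*y + 23; no integer root y with |y| ≤ 4.
Only singular point on the grid: (-1, 2).
Classify: substitute x = -1 + u, y = 2 + v and expand: f = -3*u**3 - u**2*v - u**2 - 2*u*v**2 + v**3 + v**2.
No constant or linear terms (consistent with a singular point). Quadratic part: -u**2 + v**2. Cubic part: -3*u**3 - u**2*v - 2*u*v**2 + v**3.
The quadratic part v**2 - u**2 = (v − u)(v + u) splits into two distinct linear factors, so there are two distinct tangent lines y − 2 = ±(x − -1) — this is a node (ordinary double point).
Classification: node.


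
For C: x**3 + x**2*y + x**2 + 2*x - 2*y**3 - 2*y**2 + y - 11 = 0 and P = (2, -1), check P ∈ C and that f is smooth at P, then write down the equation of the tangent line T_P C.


Tangent line at P: 14*x + 3*y - 25 = 0.

Step 1: f(2, -1) = 0, so P lies on C.
Step 2: partial derivatives
  f_x(x, y) = 3*x**2 + 2*x*y + 2*x + 2, f_y(x, y) = x**2 - 6*y**2 - 4*y + 1.
  f_x(P) = 14, f_y(P) = 3 (gradient nonzero, so P is smooth).
Step 3: tangent line at P: 14·(x − 2) + 3·(y − -1) = 0.
Expanding: 14*x + 3*y - 25 = 0.


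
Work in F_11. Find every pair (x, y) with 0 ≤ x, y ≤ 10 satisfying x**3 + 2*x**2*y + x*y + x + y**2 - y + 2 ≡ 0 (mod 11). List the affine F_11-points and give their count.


Affine F_11-points: {(0, 5), (0, 7), (2, 1), (5, 0), (5, 1), (7, 0), (7, 6), (8, 4), (10, 0)}; count = 9.

For each of the 121 pairs (x, y) ∈ F_11², evaluate f(x, y) mod 11. Record the zeros.
  x = 0: [0↦2, 1↦2, 2↦4, 3↦8, 4↦3, 5↦0, 6↦10, 7↦0, 8↦3, 9↦8, 10↦4]  zeros at y ∈ {5, 7}
  x = 1: [0↦4, 1↦7, 2↦1, 3↦8, 4↦6, 5↦6, 6↦8, 7↦1, 8↦7, 9↦4, 10↦3]  zeros at y ∈ ∅
  x = 2: [0↦1, 1↦0, 2↦1, 3↦4, 4↦9, 5↦5, 6↦3, 7↦3, 8↦5, 9↦9, 10↦4]  zeros at y ∈ {1}
  x = 3: [0↦10, 1↦9, 2↦10, 3↦2, 4↦7, 5↦3, 6↦1, 7↦1, 8↦3, 9↦7, 10↦2]  zeros at y ∈ ∅
  x = 4: [0↦4, 1↦7, 2↦1, 3↦8, 4↦6, 5↦6, 6↦8, 7↦1, 8↦7, 9↦4, 10↦3]  zeros at y ∈ ∅
  x = 5: [0↦0, 1↦0, 2↦2, 3↦6, 4↦1, 5↦9, 6↦8, 7↦9, 8↦1, 9↦6, 10↦2]  zeros at y ∈ {0, 1}
  x = 6: [0↦4, 1↦5, 2↦8, 3↦2, 4↦9, 5↦7, 6↦7, 7↦9, 8↦2, 9↦8, 10↦5]  zeros at y ∈ ∅
  x = 7: [0↦0, 1↦6, 2↦3, 3↦2, 4↦3, 5↦6, 6↦0, 7↦7, 8↦5, 9↦5, 10↦7]  zeros at y ∈ {0, 6}
  x = 8: [0↦5, 1↦9, 2↦4, 3↦1, 4↦0, 5↦1, 6↦4, 7↦9, 8↦5, 9↦3, 10↦3]  zeros at y ∈ {4}
  x = 9: [0↦3, 1↦9, 2↦6, 3↦5, 4↦6, 5↦9, 6↦3, 7↦10, 8↦8, 9↦8, 10↦10]  zeros at y ∈ ∅
  x = 10: [0↦0, 1↦1, 2↦4, 3↦9, 4↦5, 5↦3, 6↦3, 7↦5, 8↦9, 9↦4, 10↦1]  zeros at y ∈ {0}
Collecting zeros: affine points = {(0, 5), (0, 7), (2, 1), (5, 0), (5, 1), (7, 0), (7, 6), (8, 4), (10, 0)}.
Total count |C(F_11)_aff| = 9.


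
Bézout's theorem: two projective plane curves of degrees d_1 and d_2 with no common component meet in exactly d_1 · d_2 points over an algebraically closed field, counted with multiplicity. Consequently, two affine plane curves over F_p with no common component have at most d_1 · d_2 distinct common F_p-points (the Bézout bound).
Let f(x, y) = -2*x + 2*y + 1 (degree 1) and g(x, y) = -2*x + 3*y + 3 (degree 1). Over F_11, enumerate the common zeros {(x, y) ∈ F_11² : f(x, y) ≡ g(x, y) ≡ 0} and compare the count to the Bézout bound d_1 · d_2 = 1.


Common zeros: {(4, 9)}; count = 1; Bézout bound = 1.

deg(f) = 1, deg(g) = 1, so Bézout bound = 1.
Scan x ∈ F_11. For each x, list the y ∈ F_11 with f(x, y) ≡ 0 and those with g(x, y) ≡ 0 (mod 11); the common zeros in that column are the intersection.
  x = 0: f ≡ 0 at y ∈ {5}; g ≡ 0 at y ∈ {10}; common: ∅.
  x = 1: f ≡ 0 at y ∈ {6}; g ≡ 0 at y ∈ {7}; common: ∅.
  x = 2: f ≡ 0 at y ∈ {7}; g ≡ 0 at y ∈ {4}; common: ∅.
  x = 3: f ≡ 0 at y ∈ {8}; g ≡ 0 at y ∈ {1}; common: ∅.
  x = 4: f ≡ 0 at y ∈ {9}; g ≡ 0 at y ∈ {9}; common: {9}.
  x = 5: f ≡ 0 at y ∈ {10}; g ≡ 0 at y ∈ {6}; common: ∅.
  x = 6: f ≡ 0 at y ∈ {0}; g ≡ 0 at y ∈ {3}; common: ∅.
  x = 7: f ≡ 0 at y ∈ {1}; g ≡ 0 at y ∈ {0}; common: ∅.
  x = 8: f ≡ 0 at y ∈ {2}; g ≡ 0 at y ∈ {8}; common: ∅.
  x = 9: f ≡ 0 at y ∈ {3}; g ≡ 0 at y ∈ {5}; common: ∅.
  x = 10: f ≡ 0 at y ∈ {4}; g ≡ 0 at y ∈ {2}; common: ∅.
Collecting: common zeros = {(4, 9)}, so the count is 1.
Comparison with the Bézout bound: 1 ≤ 1 = deg(f)·deg(g), as expected for curves with no common component (the bound is attained).


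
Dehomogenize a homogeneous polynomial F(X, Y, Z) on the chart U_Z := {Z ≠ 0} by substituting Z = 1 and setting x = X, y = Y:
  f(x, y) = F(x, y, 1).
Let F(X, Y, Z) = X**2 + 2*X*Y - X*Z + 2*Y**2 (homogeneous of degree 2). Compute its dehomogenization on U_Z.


f(x, y) = x**2 + 2*x*y - x + 2*y**2

On U_Z we set Z = 1. Each monomial c·X^i·Y^j·Z^k in F becomes c·x^i·y^j·1^k = c·x^i·y^j.
Substituting Z = 1: F(X, Y, 1) = x**2 + 2*x*y - x + 2*y**2.
Note: deg(f) ≤ deg(F) = 2; strict inequality happens when F is divisible by Z (lost terms).


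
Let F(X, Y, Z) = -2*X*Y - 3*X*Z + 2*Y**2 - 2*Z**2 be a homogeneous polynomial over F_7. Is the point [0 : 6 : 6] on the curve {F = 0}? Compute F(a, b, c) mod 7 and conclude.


F(0,6,6) ≡ 0 (mod 7); P is on the curve.

Evaluate F(0, 6, 6) term-by-term (mod 7).
  -2*X*Y ↦ -2·0·6·1 = 0
  -3*X*Z ↦ -3·0·1·6 = 0
  2*Y**2 ↦ 2·1·36·1 = 72
  -2*Z**2 ↦ -2·1·1·36 = -72
Sum: F(0, 6, 6) = (0) + (0) + (72) + (-72) = 0.
Reducing mod 7: 0 ≡ 0 (mod 7).
Since F(a, b, c) ≡ 0 (mod 7), P lies on the curve.


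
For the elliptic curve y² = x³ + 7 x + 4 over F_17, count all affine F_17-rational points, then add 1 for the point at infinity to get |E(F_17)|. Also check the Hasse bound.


Affine points = {(0, 2), (0, 15), (2, 3), (2, 14), (3, 1), (3, 16), (11, 1), (11, 16), (15, 4), (15, 13), (16, 8), (16, 9)}; affine count = 12; |E(F_17)| = 13.

Discriminant check: Δ ∝ 4a³ + 27b² = 4·7³ + 27·4² = 4·343 + 27·16 ≡ 2 (mod 17). Nonzero ⇒ E is nonsingular.
For each x ∈ F_17, compute rhs = x³ + 7·x + 4 mod 17, then count y ∈ F_17 with y² ≡ rhs.
  x = 0: rhs = 4, matching y values: 2, 15 (2 points).
  x = 1: rhs = 12, matching y values: none (0 points).
  x = 2: rhs = 9, matching y values: 3, 14 (2 points).
  x = 3: rhs = 1, matching y values: 1, 16 (2 points).
  x = 4: rhs = 11, matching y values: none (0 points).
  x = 5: rhs = 11, matching y values: none (0 points).
  x = 6: rhs = 7, matching y values: none (0 points).
  x = 7: rhs = 5, matching y values: none (0 points).
  x = 8: rhs = 11, matching y values: none (0 points).
  x = 9: rhs = 14, matching y values: none (0 points).
  x = 10: rhs = 3, matching y values: none (0 points).
  x = 11: rhs = 1, matching y values: 1, 16 (2 points).
  x = 12: rhs = 14, matching y values: none (0 points).
  x = 13: rhs = 14, matching y values: none (0 points).
  x = 14: rhs = 7, matching y values: none (0 points).
  x = 15: rhs = 16, matching y values: 4, 13 (2 points).
  x = 16: rhs = 13, matching y values: 8, 9 (2 points).
Total affine count: 12.
Full point count |E(F_17)| = 12 + 1 = 13.
Hasse bound: |13 − (17+1)| = |-5| = 5 ≤ 2√17 ≈ 8.2462 ✓.


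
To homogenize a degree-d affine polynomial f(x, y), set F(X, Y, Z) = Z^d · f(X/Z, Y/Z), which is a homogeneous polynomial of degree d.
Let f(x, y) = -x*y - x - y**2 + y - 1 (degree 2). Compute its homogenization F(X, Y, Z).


F(X, Y, Z) = -X*Y - X*Z - Y**2 + Y*Z - Z**2

deg(f) = 2.
Substitute x = X/Z, y = Y/Z into f, then multiply by Z^2.
  monomial -1·x^1·y^1 ↦ -1·X^1·Y^1·Z^0.
  monomial -1·x^1·y^0 ↦ -1·X^1·Y^0·Z^1.
  monomial -1·x^0·y^2 ↦ -1·X^0·Y^2·Z^0.
  monomial 1·x^0·y^1 ↦ 1·X^0·Y^1·Z^1.
  monomial -1·x^0·y^0 ↦ -1·X^0·Y^0·Z^2.
Collecting: F(X, Y, Z) = -X*Y - X*Z - Y**2 + Y*Z - Z**2.


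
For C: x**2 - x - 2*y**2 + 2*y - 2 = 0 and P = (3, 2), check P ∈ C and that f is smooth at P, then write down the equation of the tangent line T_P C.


Tangent line at P: 5*x - 6*y - 3 = 0.

Step 1: f(3, 2) = 0, so P lies on C.
Step 2: partial derivatives
  f_x(x, y) = 2*x - 1, f_y(x, y) = 2 - 4*y.
  f_x(P) = 5, f_y(P) = -6 (gradient nonzero, so P is smooth).
Step 3: tangent line at P: 5·(x − 3) + -6·(y − 2) = 0.
Expanding: 5*x - 6*y - 3 = 0.


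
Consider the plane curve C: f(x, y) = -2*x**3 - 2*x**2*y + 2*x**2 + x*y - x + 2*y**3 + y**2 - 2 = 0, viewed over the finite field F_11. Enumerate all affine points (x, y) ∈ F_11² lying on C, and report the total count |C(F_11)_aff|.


Affine F_11-points: {(2, 3), (4, 5), (4, 6), (7, 2), (8, 1), (9, 10), (10, 8)}; count = 7.

For each of the 121 pairs (x, y) ∈ F_11², evaluate f(x, y) mod 11. Record the zeros.
  x = 0: [0↦9, 1↦1, 2↦7, 3↦6, 4↦10, 5↦9, 6↦4, 7↦7, 8↦8, 9↦8, 10↦8]  zeros at y ∈ ∅
  x = 1: [0↦8, 1↦10, 2↦4, 3↦2, 4↦5, 5↦3, 6↦8, 7↦10, 8↦10, 9↦9, 10↦8]  zeros at y ∈ ∅
  x = 2: [0↦10, 1↦7, 2↦7, 3↦0, 4↦9, 5↦2, 6↦2, 7↦10, 8↦5, 9↦10, 10↦4]  zeros at y ∈ {3}
  x = 3: [0↦3, 1↦2, 2↦4, 3↦10, 4↦10, 5↦5, 6↦7, 7↦6, 8↦3, 9↦10, 10↦6]  zeros at y ∈ ∅
  x = 4: [0↦8, 1↦5, 2↦5, 3↦9, 4↦7, 5↦0, 6↦0, 7↦8, 8↦3, 9↦8, 10↦2]  zeros at y ∈ {5, 6}
  x = 5: [0↦2, 1↦4, 2↦9, 3↦7, 4↦10, 5↦8, 6↦2, 7↦4, 8↦4, 9↦3, 10↦2]  zeros at y ∈ ∅
  x = 6: [0↦6, 1↦9, 2↦4, 3↦3, 4↦7, 5↦6, 6↦1, 7↦4, 8↦5, 9↦5, 10↦5]  zeros at y ∈ ∅
  x = 7: [0↦8, 1↦8, 2↦0, 3↦7, 4↦8, 5↦4, 6↦7, 7↦7, 8↦5, 9↦2, 10↦10]  zeros at y ∈ {2}
  x = 8: [0↦7, 1↦0, 2↦7, 3↦7, 4↦1, 5↦1, 6↦8, 7↦1, 8↦3, 9↦4, 10↦5]  zeros at y ∈ {1}
  x = 9: [0↦2, 1↦6, 2↦2, 3↦2, 4↦7, 5↦7, 6↦3, 7↦7, 8↦9, 9↦10, 10↦0]  zeros at y ∈ {10}
  x = 10: [0↦3, 1↦3, 2↦6, 3↦2, 4↦3, 5↦10, 6↦2, 7↦2, 8↦0, 9↦8, 10↦5]  zeros at y ∈ {8}
Collecting zeros: affine points = {(2, 3), (4, 5), (4, 6), (7, 2), (8, 1), (9, 10), (10, 8)}.
Total count |C(F_11)_aff| = 7.


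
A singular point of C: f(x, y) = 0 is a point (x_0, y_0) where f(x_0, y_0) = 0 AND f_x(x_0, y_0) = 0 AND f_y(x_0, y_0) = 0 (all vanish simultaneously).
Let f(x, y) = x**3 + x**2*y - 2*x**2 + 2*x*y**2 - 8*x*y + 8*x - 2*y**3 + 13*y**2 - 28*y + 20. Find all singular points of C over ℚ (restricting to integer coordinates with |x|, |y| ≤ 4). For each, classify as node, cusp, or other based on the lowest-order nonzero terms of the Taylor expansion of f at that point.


Singular points: {(0, 2)}; classification: cusp.

Compute partial derivatives:
  f_x = 3*x**2 + 2*x*y - 4*x + 2*y**2 - 8*y + 8.
  f_y = x**2 + 4*x*y - 8*x - 6*y**2 + 26*y - 28.
Scan x_0 ∈ {−4, ..., 4}. For each x_0, f_y(x_0, y) is a polynomial in y; find its integer roots y ∈ {−4, ..., 4}, then test f_x and f at those candidates.
  x = -4: f_y(-4, y) = -6*y**2 + 10*y + 20; no integer root y with |y| ≤ 4.
  x = -3: f_y(-3, y) = -6*y**2 + 14*y + 5; no integer root y with |y| ≤ 4.
  x = -2: f_y(-2, y) = -6*y**2 + 18*y - 8; no integer root y with |y| ≤ 4.
  x = -1: f_y(-1, y) = -6*y**2 + 22*y - 19; no integer root y with |y| ≤ 4.
  x = 0: f_y(0, y) = -6*y**2 + 26*y - 28; vanishes at y ∈ {2}. (0, 2): f_x = 0, f = 0 — SINGULAR.
  x = 1: f_y(1, y) = -6*y**2 + 30*y - 35; no integer root y with |y| ≤ 4.
  x = 2: f_y(2, y) = -6*y**2 + 34*y - 40; vanishes at y ∈ {4}. (2, 4): f_x = 28 ≠ 0.
  x = 3: f_y(3, y) = -6*y**2 + 38*y - 43; no integer root y with |y| ≤ 4.
  x = 4: f_y(4, y) = -6*y**2 + 42*y - 44; no integer root y with |y| ≤ 4.
Only singular point on the grid: (0, 2).
Classify: substitute x = 0 + u, y = 2 + v and expand: f = u**3 + u**2*v + 2*u*v**2 - 2*v**3 + v**2.
No constant or linear terms (consistent with a singular point). Quadratic part: v**2. Cubic part: u**3 + u**2*v + 2*u*v**2 - 2*v**3.
The quadratic part v**2 is a perfect square, so there is a single (double) tangent line v = 0, i.e. y = 2. Restricting the cubic part to that line (v = 0) leaves u**3 ≠ 0, so f is not divisible by v and the branch is v² ≈ -u**3 to lowest order — this is a cusp.
Classification: cusp.


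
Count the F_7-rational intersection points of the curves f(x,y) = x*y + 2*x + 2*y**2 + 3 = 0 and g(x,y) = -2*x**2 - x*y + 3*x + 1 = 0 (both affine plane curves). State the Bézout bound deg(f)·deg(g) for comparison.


Common zeros: ∅; count = 0; Bézout bound = 4.

deg(f) = 2, deg(g) = 2, so Bézout bound = 4.
Scan x ∈ F_7. For each x, list the y ∈ F_7 with f(x, y) ≡ 0 and those with g(x, y) ≡ 0 (mod 7); the common zeros in that column are the intersection.
  x = 0: f ≡ 0 at y ∈ {3, 4}; g ≡ 0 at y ∈ ∅; common: ∅.
  x = 1: f ≡ 0 at y ∈ ∅; g ≡ 0 at y ∈ {2}; common: ∅.
  x = 2: f ≡ 0 at y ∈ {0, 6}; g ≡ 0 at y ∈ {3}; common: ∅.
  x = 3: f ≡ 0 at y ∈ {1}; g ≡ 0 at y ∈ {2}; common: ∅.
  x = 4: f ≡ 0 at y ∈ ∅; g ≡ 0 at y ∈ {4}; common: ∅.
  x = 5: f ≡ 0 at y ∈ ∅; g ≡ 0 at y ∈ {3}; common: ∅.
  x = 6: f ≡ 0 at y ∈ {2}; g ≡ 0 at y ∈ {4}; common: ∅.
Collecting: common zeros = ∅, so the count is 0.
Comparison with the Bézout bound: 0 ≤ 4 = deg(f)·deg(g), as expected for curves with no common component (the affine F_7-count falls short of the bound because intersections may lie at infinity, over extension fields, or carry multiplicity).


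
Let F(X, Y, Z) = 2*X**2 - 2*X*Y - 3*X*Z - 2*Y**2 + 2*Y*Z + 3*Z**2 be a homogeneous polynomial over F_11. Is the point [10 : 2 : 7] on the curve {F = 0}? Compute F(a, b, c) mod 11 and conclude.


F(10,2,7) ≡ 7 (mod 11); P is NOT on the curve.

Evaluate F(10, 2, 7) term-by-term (mod 11).
  2*X**2 ↦ 2·100·1·1 = 200
  -2*X*Y ↦ -2·10·2·1 = -40
  -3*X*Z ↦ -3·10·1·7 = -210
  -2*Y**2 ↦ -2·1·4·1 = -8
  2*Y*Z ↦ 2·1·2·7 = 28
  3*Z**2 ↦ 3·1·1·49 = 147
Sum: F(10, 2, 7) = (200) + (-40) + (-210) + (-8) + (28) + (147) = 117.
Reducing mod 11: 117 ≡ 7 (mod 11).
Since F(a, b, c) ≡ 7 ≠ 0 (mod 11), P does NOT lie on the curve.


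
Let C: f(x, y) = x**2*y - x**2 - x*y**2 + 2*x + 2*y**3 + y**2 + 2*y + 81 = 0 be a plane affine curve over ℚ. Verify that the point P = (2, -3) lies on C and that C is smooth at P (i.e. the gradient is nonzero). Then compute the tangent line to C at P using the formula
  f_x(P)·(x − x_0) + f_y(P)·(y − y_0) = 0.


Tangent line at P: -23*x + 66*y + 244 = 0.

Step 1: f(2, -3) = 0, so P lies on C.
Step 2: partial derivatives
  f_x(x, y) = 2*x*y - 2*x - y**2 + 2, f_y(x, y) = x**2 - 2*x*y + 6*y**2 + 2*y + 2.
  f_x(P) = -23, f_y(P) = 66 (gradient nonzero, so P is smooth).
Step 3: tangent line at P: -23·(x − 2) + 66·(y − -3) = 0.
Expanding: -23*x + 66*y + 244 = 0.


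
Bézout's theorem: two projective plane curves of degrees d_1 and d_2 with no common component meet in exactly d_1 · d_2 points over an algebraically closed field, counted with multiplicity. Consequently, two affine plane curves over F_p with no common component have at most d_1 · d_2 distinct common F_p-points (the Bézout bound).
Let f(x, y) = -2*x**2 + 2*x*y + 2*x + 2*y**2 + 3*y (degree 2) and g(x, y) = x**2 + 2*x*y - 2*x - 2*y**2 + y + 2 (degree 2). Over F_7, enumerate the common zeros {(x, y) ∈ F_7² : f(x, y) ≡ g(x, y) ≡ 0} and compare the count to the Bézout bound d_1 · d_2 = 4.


Common zeros: ∅; count = 0; Bézout bound = 4.

deg(f) = 2, deg(g) = 2, so Bézout bound = 4.
Scan x ∈ F_7. For each x, list the y ∈ F_7 with f(x, y) ≡ 0 and those with g(x, y) ≡ 0 (mod 7); the common zeros in that column are the intersection.
  x = 0: f ≡ 0 at y ∈ {0, 2}; g ≡ 0 at y ∈ ∅; common: ∅.
  x = 1: f ≡ 0 at y ∈ {0, 1}; g ≡ 0 at y ∈ ∅; common: ∅.
  x = 2: f ≡ 0 at y ∈ {3, 4}; g ≡ 0 at y ∈ ∅; common: ∅.
  x = 3: f ≡ 0 at y ∈ {2, 4}; g ≡ 0 at y ∈ ∅; common: ∅.
  x = 4: f ≡ 0 at y ∈ ∅; g ≡ 0 at y ∈ {4}; common: ∅.
  x = 5: f ≡ 0 at y ∈ ∅; g ≡ 0 at y ∈ ∅; common: ∅.
  x = 6: f ≡ 0 at y ∈ ∅; g ≡ 0 at y ∈ ∅; common: ∅.
Collecting: common zeros = ∅, so the count is 0.
Comparison with the Bézout bound: 0 ≤ 4 = deg(f)·deg(g), as expected for curves with no common component (the affine F_7-count falls short of the bound because intersections may lie at infinity, over extension fields, or carry multiplicity).


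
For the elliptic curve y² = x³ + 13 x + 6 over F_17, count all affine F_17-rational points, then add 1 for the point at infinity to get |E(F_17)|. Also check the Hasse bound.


Affine points = {(3, 2), (3, 15), (5, 3), (5, 14), (7, 7), (7, 10), (9, 6), (9, 11), (11, 1), (11, 16), (13, 3), (13, 14), (14, 5), (14, 12), (16, 3), (16, 14)}; affine count = 16; |E(F_17)| = 17.

Discriminant check: Δ ∝ 4a³ + 27b² = 4·13³ + 27·6² = 4·2197 + 27·36 ≡ 2 (mod 17). Nonzero ⇒ E is nonsingular.
For each x ∈ F_17, compute rhs = x³ + 13·x + 6 mod 17, then count y ∈ F_17 with y² ≡ rhs.
  x = 0: rhs = 6, matching y values: none (0 points).
  x = 1: rhs = 3, matching y values: none (0 points).
  x = 2: rhs = 6, matching y values: none (0 points).
  x = 3: rhs = 4, matching y values: 2, 15 (2 points).
  x = 4: rhs = 3, matching y values: none (0 points).
  x = 5: rhs = 9, matching y values: 3, 14 (2 points).
  x = 6: rhs = 11, matching y values: none (0 points).
  x = 7: rhs = 15, matching y values: 7, 10 (2 points).
  x = 8: rhs = 10, matching y values: none (0 points).
  x = 9: rhs = 2, matching y values: 6, 11 (2 points).
  x = 10: rhs = 14, matching y values: none (0 points).
  x = 11: rhs = 1, matching y values: 1, 16 (2 points).
  x = 12: rhs = 3, matching y values: none (0 points).
  x = 13: rhs = 9, matching y values: 3, 14 (2 points).
  x = 14: rhs = 8, matching y values: 5, 12 (2 points).
  x = 15: rhs = 6, matching y values: none (0 points).
  x = 16: rhs = 9, matching y values: 3, 14 (2 points).
Total affine count: 16.
Full point count |E(F_17)| = 16 + 1 = 17.
Hasse bound: |17 − (17+1)| = |-1| = 1 ≤ 2√17 ≈ 8.2462 ✓.


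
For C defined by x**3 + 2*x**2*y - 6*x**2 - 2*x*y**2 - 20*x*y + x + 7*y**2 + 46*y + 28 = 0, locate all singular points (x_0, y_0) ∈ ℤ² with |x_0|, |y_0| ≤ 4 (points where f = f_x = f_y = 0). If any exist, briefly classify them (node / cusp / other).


Singular points: {(3, -2)}; classification: node.

Compute partial derivatives:
  f_x = 3*x**2 + 4*x*y - 12*x - 2*y**2 - 20*y + 1.
  f_y = 2*x**2 - 4*x*y - 20*x + 14*y + 46.
Scan x_0 ∈ {−4, ..., 4}. For each x_0, f_y(x_0, y) is a polynomial in y; find its integer roots y ∈ {−4, ..., 4}, then test f_x and f at those candidates.
  x = -4: f_y(-4, y) = 30*y + 158; no integer root y with |y| ≤ 4.
  x = -3: f_y(-3, y) = 26*y + 124; no integer root y with |y| ≤ 4.
  x = -2: f_y(-2, y) = 22*y + 94; no integer root y with |y| ≤ 4.
  x = -1: f_y(-1, y) = 18*y + 68; no integer root y with |y| ≤ 4.
  x = 0: f_y(0, y) = 14*y + 46; no integer root y with |y| ≤ 4.
  x = 1: f_y(1, y) = 10*y + 28; no integer root y with |y| ≤ 4.
  x = 2: f_y(2, y) = 6*y + 14; no integer root y with |y| ≤ 4.
  x = 3: f_y(3, y) = 2*y + 4; vanishes at y ∈ {-2}. (3, -2): f_x = 0, f = 0 — SINGULAR.
  x = 4: f_y(4, y) = -2*y - 2; vanishes at y ∈ {-1}. (4, -1): f_x = 3 ≠ 0.
Only singular point on the grid: (3, -2).
Classify: substitute x = 3 + u, y = -2 + v and expand: f = u**3 + 2*u**2*v - u**2 - 2*u*v**2 + v**2.
No constant or linear terms (consistent with a singular point). Quadratic part: -u**2 + v**2. Cubic part: u**3 + 2*u**2*v - 2*u*v**2.
The quadratic part v**2 - u**2 = (v − u)(v + u) splits into two distinct linear factors, so there are two distinct tangent lines y − -2 = ±(x − 3) — this is a node (ordinary double point).
Classification: node.


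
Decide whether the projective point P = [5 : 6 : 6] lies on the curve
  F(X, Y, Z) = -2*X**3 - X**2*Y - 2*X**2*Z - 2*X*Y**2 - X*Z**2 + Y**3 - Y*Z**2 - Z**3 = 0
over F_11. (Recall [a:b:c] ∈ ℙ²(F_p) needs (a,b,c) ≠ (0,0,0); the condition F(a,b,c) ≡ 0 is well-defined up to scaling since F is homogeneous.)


F(5,6,6) ≡ 7 (mod 11); P is NOT on the curve.

Evaluate F(5, 6, 6) term-by-term (mod 11).
  -2*X**3 ↦ -2·125·1·1 = -250
  -X**2*Y ↦ -1·25·6·1 = -150
  -2*X**2*Z ↦ -2·25·1·6 = -300
  -2*X*Y**2 ↦ -2·5·36·1 = -360
  -X*Z**2 ↦ -1·5·1·36 = -180
  Y**3 ↦ 1·1·216·1 = 216
  -Y*Z**2 ↦ -1·1·6·36 = -216
  -Z**3 ↦ -1·1·1·216 = -216
Sum: F(5, 6, 6) = (-250) + (-150) + (-300) + (-360) + (-180) + (216) + (-216) + (-216) = -1456.
Reducing mod 11: -1456 ≡ 7 (mod 11).
Since F(a, b, c) ≡ 7 ≠ 0 (mod 11), P does NOT lie on the curve.


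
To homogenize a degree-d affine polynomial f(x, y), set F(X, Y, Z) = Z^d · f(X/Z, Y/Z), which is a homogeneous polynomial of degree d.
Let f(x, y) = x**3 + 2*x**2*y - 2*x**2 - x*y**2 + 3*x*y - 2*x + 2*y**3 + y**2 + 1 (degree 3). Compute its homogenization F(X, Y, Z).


F(X, Y, Z) = X**3 + 2*X**2*Y - 2*X**2*Z - X*Y**2 + 3*X*Y*Z - 2*X*Z**2 + 2*Y**3 + Y**2*Z + Z**3

deg(f) = 3.
Substitute x = X/Z, y = Y/Z into f, then multiply by Z^3.
  monomial 1·x^3·y^0 ↦ 1·X^3·Y^0·Z^0.
  monomial 2·x^2·y^1 ↦ 2·X^2·Y^1·Z^0.
  monomial -2·x^2·y^0 ↦ -2·X^2·Y^0·Z^1.
  monomial -1·x^1·y^2 ↦ -1·X^1·Y^2·Z^0.
  monomial 3·x^1·y^1 ↦ 3·X^1·Y^1·Z^1.
  monomial -2·x^1·y^0 ↦ -2·X^1·Y^0·Z^2.
  monomial 2·x^0·y^3 ↦ 2·X^0·Y^3·Z^0.
  monomial 1·x^0·y^2 ↦ 1·X^0·Y^2·Z^1.
  monomial 1·x^0·y^0 ↦ 1·X^0·Y^0·Z^3.
Collecting: F(X, Y, Z) = X**3 + 2*X**2*Y - 2*X**2*Z - X*Y**2 + 3*X*Y*Z - 2*X*Z**2 + 2*Y**3 + Y**2*Z + Z**3.


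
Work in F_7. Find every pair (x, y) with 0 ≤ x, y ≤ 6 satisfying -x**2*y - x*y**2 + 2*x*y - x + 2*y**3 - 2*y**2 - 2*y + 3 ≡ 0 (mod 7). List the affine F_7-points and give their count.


Affine F_7-points: {(0, 2), (0, 4), (1, 1), (3, 0), (3, 2), (3, 4), (4, 5), (6, 1)}; count = 8.

For each of the 49 pairs (x, y) ∈ F_7², evaluate f(x, y) mod 7. Record the zeros.
  x = 0: [0↦3, 1↦1, 2↦0, 3↦5, 4↦0, 5↦4, 6↦1]  zeros at y ∈ {2, 4}
  x = 1: [0↦2, 1↦0, 2↦4, 3↦5, 4↦1, 5↦4, 6↦5]  zeros at y ∈ {1}
  x = 2: [0↦1, 1↦4, 2↦4, 3↦6, 4↦1, 5↦1, 6↦4]  zeros at y ∈ ∅
  x = 3: [0↦0, 1↦6, 2↦0, 3↦1, 4↦0, 5↦2, 6↦5]  zeros at y ∈ {0, 2, 4}
  x = 4: [0↦6, 1↦6, 2↦6, 3↦4, 4↦5, 5↦0, 6↦1]  zeros at y ∈ {5}
  x = 5: [0↦5, 1↦4, 2↦1, 3↦1, 4↦2, 5↦2, 6↦6]  zeros at y ∈ ∅
  x = 6: [0↦4, 1↦0, 2↦6, 3↦6, 4↦5, 5↦1, 6↦6]  zeros at y ∈ {1}
Collecting zeros: affine points = {(0, 2), (0, 4), (1, 1), (3, 0), (3, 2), (3, 4), (4, 5), (6, 1)}.
Total count |C(F_7)_aff| = 8.


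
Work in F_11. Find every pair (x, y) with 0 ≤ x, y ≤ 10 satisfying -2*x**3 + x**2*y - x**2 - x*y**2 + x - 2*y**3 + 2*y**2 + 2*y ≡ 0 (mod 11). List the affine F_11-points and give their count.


Affine F_11-points: {(0, 0), (0, 4), (0, 8), (1, 1), (2, 2), (2, 10), (3, 6), (6, 0), (6, 2), (6, 7), (7, 6), (8, 3), (9, 2), (9, 5), (9, 6), (10, 0), (10, 9)}; count = 17.

For each of the 121 pairs (x, y) ∈ F_11², evaluate f(x, y) mod 11. Record the zeros.
  x = 0: [0↦0, 1↦2, 2↦7, 3↦3, 4↦0, 5↦8, 6↦4, 7↦9, 8↦0, 9↦9, 10↦2]  zeros at y ∈ {0, 4, 8}
  x = 1: [0↦9, 1↦0, 2↦3, 3↦6, 4↦8, 5↦8, 6↦5, 7↦9, 8↦8, 9↦1, 10↦9]  zeros at y ∈ {1}
  x = 2: [0↦4, 1↦8, 2↦0, 3↦1, 4↦10, 5↦4, 6↦4, 7↦9, 8↦7, 9↦8, 10↦0]  zeros at y ∈ {2, 10}
  x = 3: [0↦6, 1↦3, 2↦8, 3↦9, 4↦5, 5↦6, 6↦0, 7↦8, 8↦7, 9↦7, 10↦7]  zeros at y ∈ {6}
  x = 4: [0↦3, 1↦6, 2↦4, 3↦7, 4↦3, 5↦2, 6↦3, 7↦5, 8↦7, 9↦8, 10↦7]  zeros at y ∈ ∅
  x = 5: [0↦5, 1↦5, 2↦9, 3↦5, 4↦3, 5↦2, 6↦1, 7↦10, 8↦6, 9↦10, 10↦10]  zeros at y ∈ ∅
  x = 6: [0↦0, 1↦10, 2↦0, 3↦2, 4↦4, 5↦5, 6↦4, 7↦0, 8↦3, 9↦1, 10↦4]  zeros at y ∈ {0, 2, 7}
  x = 7: [0↦9, 1↦9, 2↦9, 3↦8, 4↦5, 5↦10, 6↦0, 7↦7, 8↦8, 9↦2, 10↦10]  zeros at y ∈ {6}
  x = 8: [0↦9, 1↦1, 2↦2, 3↦0, 4↦5, 5↦5, 6↦10, 7↦8, 8↦9, 9↦1, 10↦5]  zeros at y ∈ {3}
  x = 9: [0↦10, 1↦7, 2↦0, 3↦10, 4↦3, 5↦0, 6↦0, 7↦2, 8↦5, 9↦8, 10↦10]  zeros at y ∈ {2, 5, 6}
  x = 10: [0↦0, 1↦4, 2↦2, 3↦4, 4↦9, 5↦5, 6↦2, 7↦10, 8↦6, 9↦0, 10↦2]  zeros at y ∈ {0, 9}
Collecting zeros: affine points = {(0, 0), (0, 4), (0, 8), (1, 1), (2, 2), (2, 10), (3, 6), (6, 0), (6, 2), (6, 7), (7, 6), (8, 3), (9, 2), (9, 5), (9, 6), (10, 0), (10, 9)}.
Total count |C(F_11)_aff| = 17.


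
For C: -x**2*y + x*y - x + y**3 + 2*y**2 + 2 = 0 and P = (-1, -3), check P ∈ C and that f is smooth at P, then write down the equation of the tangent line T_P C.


Tangent line at P: -10*x + 13*y + 29 = 0.

Step 1: f(-1, -3) = 0, so P lies on C.
Step 2: partial derivatives
  f_x(x, y) = -2*x*y + y - 1, f_y(x, y) = -x**2 + x + 3*y**2 + 4*y.
  f_x(P) = -10, f_y(P) = 13 (gradient nonzero, so P is smooth).
Step 3: tangent line at P: -10·(x − -1) + 13·(y − -3) = 0.
Expanding: -10*x + 13*y + 29 = 0.


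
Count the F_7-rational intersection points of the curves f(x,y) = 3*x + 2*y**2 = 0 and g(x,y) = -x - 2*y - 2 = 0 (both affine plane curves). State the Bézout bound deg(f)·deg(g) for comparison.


Common zeros: {(2, 5)}; count = 1; Bézout bound = 2.

deg(f) = 2, deg(g) = 1, so Bézout bound = 2.
Scan x ∈ F_7. For each x, list the y ∈ F_7 with f(x, y) ≡ 0 and those with g(x, y) ≡ 0 (mod 7); the common zeros in that column are the intersection.
  x = 0: f ≡ 0 at y ∈ {0}; g ≡ 0 at y ∈ {6}; common: ∅.
  x = 1: f ≡ 0 at y ∈ {3, 4}; g ≡ 0 at y ∈ {2}; common: ∅.
  x = 2: f ≡ 0 at y ∈ {2, 5}; g ≡ 0 at y ∈ {5}; common: {5}.
  x = 3: f ≡ 0 at y ∈ ∅; g ≡ 0 at y ∈ {1}; common: ∅.
  x = 4: f ≡ 0 at y ∈ {1, 6}; g ≡ 0 at y ∈ {4}; common: ∅.
  x = 5: f ≡ 0 at y ∈ ∅; g ≡ 0 at y ∈ {0}; common: ∅.
  x = 6: f ≡ 0 at y ∈ ∅; g ≡ 0 at y ∈ {3}; common: ∅.
Collecting: common zeros = {(2, 5)}, so the count is 1.
Comparison with the Bézout bound: 1 ≤ 2 = deg(f)·deg(g), as expected for curves with no common component (the affine F_7-count falls short of the bound because intersections may lie at infinity, over extension fields, or carry multiplicity).


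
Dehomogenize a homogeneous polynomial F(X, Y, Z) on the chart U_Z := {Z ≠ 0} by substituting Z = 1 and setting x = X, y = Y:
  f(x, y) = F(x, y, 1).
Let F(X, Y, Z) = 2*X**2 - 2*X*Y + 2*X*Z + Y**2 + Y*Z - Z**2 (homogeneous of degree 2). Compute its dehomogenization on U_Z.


f(x, y) = 2*x**2 - 2*x*y + 2*x + y**2 + y - 1

On U_Z we set Z = 1. Each monomial c·X^i·Y^j·Z^k in F becomes c·x^i·y^j·1^k = c·x^i·y^j.
Substituting Z = 1: F(X, Y, 1) = 2*x**2 - 2*x*y + 2*x + y**2 + y - 1.
Note: deg(f) ≤ deg(F) = 2; strict inequality happens when F is divisible by Z (lost terms).


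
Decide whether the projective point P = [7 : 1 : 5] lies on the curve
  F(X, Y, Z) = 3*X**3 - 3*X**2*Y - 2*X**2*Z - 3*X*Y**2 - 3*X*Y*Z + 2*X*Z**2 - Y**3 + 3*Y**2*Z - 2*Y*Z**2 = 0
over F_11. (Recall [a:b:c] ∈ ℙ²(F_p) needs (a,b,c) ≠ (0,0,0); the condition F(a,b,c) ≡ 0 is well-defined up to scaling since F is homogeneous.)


F(7,1,5) ≡ 8 (mod 11); P is NOT on the curve.

Evaluate F(7, 1, 5) term-by-term (mod 11).
  3*X**3 ↦ 3·343·1·1 = 1029
  -3*X**2*Y ↦ -3·49·1·1 = -147
  -2*X**2*Z ↦ -2·49·1·5 = -490
  -3*X*Y**2 ↦ -3·7·1·1 = -21
  -3*X*Y*Z ↦ -3·7·1·5 = -105
  2*X*Z**2 ↦ 2·7·1·25 = 350
  -Y**3 ↦ -1·1·1·1 = -1
  3*Y**2*Z ↦ 3·1·1·5 = 15
  -2*Y*Z**2 ↦ -2·1·1·25 = -50
Sum: F(7, 1, 5) = (1029) + (-147) + (-490) + (-21) + (-105) + (350) + (-1) + (15) + (-50) = 580.
Reducing mod 11: 580 ≡ 8 (mod 11).
Since F(a, b, c) ≡ 8 ≠ 0 (mod 11), P does NOT lie on the curve.


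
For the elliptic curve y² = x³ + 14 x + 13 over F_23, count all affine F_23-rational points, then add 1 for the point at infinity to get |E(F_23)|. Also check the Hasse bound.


Affine points = {(0, 6), (0, 17), (2, 7), (2, 16), (3, 6), (3, 17), (4, 8), (4, 15), (5, 1), (5, 22), (8, 4), (8, 19), (10, 7), (10, 16), (11, 7), (11, 16), (12, 0), (13, 0), (14, 3), (14, 20), (16, 3), (16, 20), (17, 9), (17, 14), (18, 5), (18, 18), (19, 10), (19, 13), (20, 6), (20, 17), (21, 0)}; affine count = 31; |E(F_23)| = 32.

Discriminant check: Δ ∝ 4a³ + 27b² = 4·14³ + 27·13² = 4·2744 + 27·169 ≡ 14 (mod 23). Nonzero ⇒ E is nonsingular.
For each x ∈ F_23, compute rhs = x³ + 14·x + 13 mod 23, then count y ∈ F_23 with y² ≡ rhs.
  x = 0: rhs = 13, matching y values: 6, 17 (2 points).
  x = 1: rhs = 5, matching y values: none (0 points).
  x = 2: rhs = 3, matching y values: 7, 16 (2 points).
  x = 3: rhs = 13, matching y values: 6, 17 (2 points).
  x = 4: rhs = 18, matching y values: 8, 15 (2 points).
  x = 5: rhs = 1, matching y values: 1, 22 (2 points).
  x = 6: rhs = 14, matching y values: none (0 points).
  x = 7: rhs = 17, matching y values: none (0 points).
  x = 8: rhs = 16, matching y values: 4, 19 (2 points).
  x = 9: rhs = 17, matching y values: none (0 points).
  x = 10: rhs = 3, matching y values: 7, 16 (2 points).
  x = 11: rhs = 3, matching y values: 7, 16 (2 points).
  x = 12: rhs = 0, matching y values: 0 (1 points).
  x = 13: rhs = 0, matching y values: 0 (1 points).
  x = 14: rhs = 9, matching y values: 3, 20 (2 points).
  x = 15: rhs = 10, matching y values: none (0 points).
  x = 16: rhs = 9, matching y values: 3, 20 (2 points).
  x = 17: rhs = 12, matching y values: 9, 14 (2 points).
  x = 18: rhs = 2, matching y values: 5, 18 (2 points).
  x = 19: rhs = 8, matching y values: 10, 13 (2 points).
  x = 20: rhs = 13, matching y values: 6, 17 (2 points).
  x = 21: rhs = 0, matching y values: 0 (1 points).
  x = 22: rhs = 21, matching y values: none (0 points).
Total affine count: 31.
Full point count |E(F_23)| = 31 + 1 = 32.
Hasse bound: |32 − (23+1)| = |8| = 8 ≤ 2√23 ≈ 9.5917 ✓.


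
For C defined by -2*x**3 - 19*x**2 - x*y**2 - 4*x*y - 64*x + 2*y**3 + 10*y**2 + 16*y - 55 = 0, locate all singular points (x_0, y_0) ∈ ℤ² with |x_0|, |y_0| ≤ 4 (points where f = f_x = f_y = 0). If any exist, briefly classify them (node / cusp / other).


Singular points: {(-3, -2)}; classification: node.

Compute partial derivatives:
  f_x = -6*x**2 - 38*x - y**2 - 4*y - 64.
  f_y = -2*x*y - 4*x + 6*y**2 + 20*y + 16.
Scan x_0 ∈ {−4, ..., 4}. For each x_0, f_y(x_0, y) is a polynomial in y; find its integer roots y ∈ {−4, ..., 4}, then test f_x and f at those candidates.
  x = -4: f_y(-4, y) = 6*y**2 + 28*y + 32; vanishes at y ∈ {-2}. (-4, -2): f_x = -4 ≠ 0.
  x = -3: f_y(-3, y) = 6*y**2 + 26*y + 28; vanishes at y ∈ {-2}. (-3, -2): f_x = 0, f = 0 — SINGULAR.
  x = -2: f_y(-2, y) = 6*y**2 + 24*y + 24; vanishes at y ∈ {-2}. (-2, -2): f_x = -8 ≠ 0.
  x = -1: f_y(-1, y) = 6*y**2 + 22*y + 20; vanishes at y ∈ {-2}. (-1, -2): f_x = -28 ≠ 0.
  x = 0: f_y(0, y) = 6*y**2 + 20*y + 16; vanishes at y ∈ {-2}. (0, -2): f_x = -60 ≠ 0.
  x = 1: f_y(1, y) = 6*y**2 + 18*y + 12; vanishes at y ∈ {-2, -1}. (1, -2): f_x = -104 ≠ 0; (1, -1): f_x = -105 ≠ 0.
  x = 2: f_y(2, y) = 6*y**2 + 16*y + 8; vanishes at y ∈ {-2}. (2, -2): f_x = -160 ≠ 0.
  x = 3: f_y(3, y) = 6*y**2 + 14*y + 4; vanishes at y ∈ {-2}. (3, -2): f_x = -228 ≠ 0.
  x = 4: f_y(4, y) = 6*y**2 + 12*y; vanishes at y ∈ {-2, 0}. (4, -2): f_x = -308 ≠ 0; (4, 0): f_x = -312 ≠ 0.
Only singular point on the grid: (-3, -2).
Classify: substitute x = -3 + u, y = -2 + v and expand: f = -2*u**3 - u**2 - u*v**2 + 2*v**3 + v**2.
No constant or linear terms (consistent with a singular point). Quadratic part: -u**2 + v**2. Cubic part: -2*u**3 - u*v**2 + 2*v**3.
The quadratic part v**2 - u**2 = (v − u)(v + u) splits into two distinct linear factors, so there are two distinct tangent lines y − -2 = ±(x − -3) — this is a node (ordinary double point).
Classification: node.
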